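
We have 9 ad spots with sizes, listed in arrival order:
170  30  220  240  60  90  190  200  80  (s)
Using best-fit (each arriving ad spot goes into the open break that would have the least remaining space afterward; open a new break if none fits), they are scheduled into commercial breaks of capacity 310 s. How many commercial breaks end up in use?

5

  170 → break 1 (new)  [load 170/310]
  30 → break 1  [load 200/310]
  220 → break 2 (new)  [load 220/310]
  240 → break 3 (new)  [load 240/310]
  60 → break 3  [load 300/310]
  90 → break 2  [load 310/310]
  190 → break 4 (new)  [load 190/310]
  200 → break 5 (new)  [load 200/310]
  80 → break 1  [load 280/310]
5 commercial breaks opened.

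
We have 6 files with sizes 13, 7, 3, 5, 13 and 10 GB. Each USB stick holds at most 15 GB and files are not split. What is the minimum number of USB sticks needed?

Total = 13 + 13 + 10 + 7 + 5 + 3 = 51 GB.
Lower bound: ⌈51/15⌉ = 4 USB sticks.
A packing using 4 USB sticks:
  USB stick 1: 13 = 13
  USB stick 2: 13 = 13
  USB stick 3: 10 + 5 = 15
  USB stick 4: 7 + 3 = 10
This matches the lower bound, so 4 is optimal.

4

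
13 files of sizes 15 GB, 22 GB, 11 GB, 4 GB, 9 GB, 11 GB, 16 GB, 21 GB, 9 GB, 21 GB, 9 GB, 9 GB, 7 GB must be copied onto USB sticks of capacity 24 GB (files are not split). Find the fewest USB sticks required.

8

Total = 22 + 21 + 21 + 16 + 15 + 11 + 11 + 9 + 9 + 9 + 9 + 7 + 4 = 164 GB.
Lower bound: ⌈164/24⌉ = 7 USB sticks.
A packing using 8 USB sticks:
  USB stick 1: 22 = 22
  USB stick 2: 21 = 21
  USB stick 3: 21 = 21
  USB stick 4: 16 + 7 = 23
  USB stick 5: 15 + 9 = 24
  USB stick 6: 11 + 11 = 22
  USB stick 7: 9 + 9 + 4 = 22
  USB stick 8: 9 = 9
No arrangement into 7 USB sticks stays within capacity, so 8 is optimal.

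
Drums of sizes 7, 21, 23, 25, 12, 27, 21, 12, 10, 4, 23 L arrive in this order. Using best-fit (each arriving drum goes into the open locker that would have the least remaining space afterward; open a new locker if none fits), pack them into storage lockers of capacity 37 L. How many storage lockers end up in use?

  7 → locker 1 (new)  [load 7/37]
  21 → locker 1  [load 28/37]
  23 → locker 2 (new)  [load 23/37]
  25 → locker 3 (new)  [load 25/37]
  12 → locker 3  [load 37/37]
  27 → locker 4 (new)  [load 27/37]
  21 → locker 5 (new)  [load 21/37]
  12 → locker 2  [load 35/37]
  10 → locker 4  [load 37/37]
  4 → locker 1  [load 32/37]
  23 → locker 6 (new)  [load 23/37]
6 storage lockers opened.

6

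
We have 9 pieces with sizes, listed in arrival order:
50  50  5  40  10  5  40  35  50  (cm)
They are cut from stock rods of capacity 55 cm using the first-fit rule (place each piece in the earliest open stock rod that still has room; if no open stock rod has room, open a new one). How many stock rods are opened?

  50 → stock rod 1 (new)  [load 50/55]
  50 → stock rod 2 (new)  [load 50/55]
  5 → stock rod 1  [load 55/55]
  40 → stock rod 3 (new)  [load 40/55]
  10 → stock rod 3  [load 50/55]
  5 → stock rod 2  [load 55/55]
  40 → stock rod 4 (new)  [load 40/55]
  35 → stock rod 5 (new)  [load 35/55]
  50 → stock rod 6 (new)  [load 50/55]
6 stock rods opened.

6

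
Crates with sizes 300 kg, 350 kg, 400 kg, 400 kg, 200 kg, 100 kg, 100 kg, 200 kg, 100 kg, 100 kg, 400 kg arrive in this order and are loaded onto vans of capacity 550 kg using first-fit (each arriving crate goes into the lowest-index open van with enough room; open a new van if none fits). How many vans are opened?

  300 → van 1 (new)  [load 300/550]
  350 → van 2 (new)  [load 350/550]
  400 → van 3 (new)  [load 400/550]
  400 → van 4 (new)  [load 400/550]
  200 → van 1  [load 500/550]
  100 → van 2  [load 450/550]
  100 → van 2  [load 550/550]
  200 → van 5 (new)  [load 200/550]
  100 → van 3  [load 500/550]
  100 → van 4  [load 500/550]
  400 → van 6 (new)  [load 400/550]
6 vans opened.

6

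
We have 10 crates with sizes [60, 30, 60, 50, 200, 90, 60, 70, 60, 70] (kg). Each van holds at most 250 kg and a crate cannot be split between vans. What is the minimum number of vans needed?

3

Total = 200 + 90 + 70 + 70 + 60 + 60 + 60 + 60 + 50 + 30 = 750 kg.
Lower bound: ⌈750/250⌉ = 3 vans.
A packing using 3 vans:
  van 1: 200 + 50 = 250
  van 2: 90 + 70 + 60 + 30 = 250
  van 3: 70 + 60 + 60 + 60 = 250
This matches the lower bound, so 3 is optimal.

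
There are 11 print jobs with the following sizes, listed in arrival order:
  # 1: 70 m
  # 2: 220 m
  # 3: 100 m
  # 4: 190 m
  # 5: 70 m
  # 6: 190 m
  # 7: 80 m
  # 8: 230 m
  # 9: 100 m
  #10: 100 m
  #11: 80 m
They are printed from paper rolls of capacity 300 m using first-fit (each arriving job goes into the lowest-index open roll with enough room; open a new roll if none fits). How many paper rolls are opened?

  70 → roll 1 (new)  [load 70/300]
  220 → roll 1  [load 290/300]
  100 → roll 2 (new)  [load 100/300]
  190 → roll 2  [load 290/300]
  70 → roll 3 (new)  [load 70/300]
  190 → roll 3  [load 260/300]
  80 → roll 4 (new)  [load 80/300]
  230 → roll 5 (new)  [load 230/300]
  100 → roll 4  [load 180/300]
  100 → roll 4  [load 280/300]
  80 → roll 6 (new)  [load 80/300]
6 paper rolls opened.

6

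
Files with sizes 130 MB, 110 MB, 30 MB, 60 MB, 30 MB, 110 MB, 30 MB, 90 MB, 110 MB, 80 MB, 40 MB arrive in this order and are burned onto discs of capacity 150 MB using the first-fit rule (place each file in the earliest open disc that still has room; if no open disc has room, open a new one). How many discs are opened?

7

  130 → disc 1 (new)  [load 130/150]
  110 → disc 2 (new)  [load 110/150]
  30 → disc 2  [load 140/150]
  60 → disc 3 (new)  [load 60/150]
  30 → disc 3  [load 90/150]
  110 → disc 4 (new)  [load 110/150]
  30 → disc 3  [load 120/150]
  90 → disc 5 (new)  [load 90/150]
  110 → disc 6 (new)  [load 110/150]
  80 → disc 7 (new)  [load 80/150]
  40 → disc 4  [load 150/150]
7 discs opened.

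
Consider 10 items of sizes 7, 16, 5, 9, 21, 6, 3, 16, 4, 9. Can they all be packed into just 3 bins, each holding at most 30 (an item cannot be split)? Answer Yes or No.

Total = 96; ⌈96/30⌉ = 4.
At least 4 bins are required, but only 3 are allowed.

No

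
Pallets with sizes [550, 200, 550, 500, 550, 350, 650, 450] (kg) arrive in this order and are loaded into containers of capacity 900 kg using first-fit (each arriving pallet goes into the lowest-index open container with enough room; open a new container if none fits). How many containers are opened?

  550 → container 1 (new)  [load 550/900]
  200 → container 1  [load 750/900]
  550 → container 2 (new)  [load 550/900]
  500 → container 3 (new)  [load 500/900]
  550 → container 4 (new)  [load 550/900]
  350 → container 2  [load 900/900]
  650 → container 5 (new)  [load 650/900]
  450 → container 6 (new)  [load 450/900]
6 containers opened.

6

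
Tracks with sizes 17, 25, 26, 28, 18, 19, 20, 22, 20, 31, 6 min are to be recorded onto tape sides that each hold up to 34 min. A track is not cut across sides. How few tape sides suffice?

10

Total = 31 + 28 + 26 + 25 + 22 + 20 + 20 + 19 + 18 + 17 + 6 = 232 min.
Lower bound: ⌈232/34⌉ = 7 tape sides.
Also, 9 tracks each exceed 17 min, and no two of those can share a side, so at least 9 tape sides are needed.
A packing using 10 tape sides:
  side 1: 31 = 31
  side 2: 28 + 6 = 34
  side 3: 26 = 26
  side 4: 25 = 25
  side 5: 22 = 22
  side 6: 20 = 20
  side 7: 20 = 20
  side 8: 19 = 19
  side 9: 18 = 18
  side 10: 17 = 17
No arrangement into 9 tape sides stays within capacity, so 10 is optimal.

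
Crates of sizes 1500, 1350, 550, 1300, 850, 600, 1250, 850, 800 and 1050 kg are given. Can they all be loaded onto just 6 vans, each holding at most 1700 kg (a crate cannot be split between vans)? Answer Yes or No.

Total = 10100 kg; ⌈10100/1700⌉ = 6.
The bound of 6 does not rule out 6, but exhaustive search shows no assignment into 6 vans of capacity 1700 kg exists — the minimum is 7.

No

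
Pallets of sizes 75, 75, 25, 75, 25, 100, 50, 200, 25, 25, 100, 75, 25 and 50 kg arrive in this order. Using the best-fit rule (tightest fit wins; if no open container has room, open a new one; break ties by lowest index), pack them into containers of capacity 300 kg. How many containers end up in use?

4

  75 → container 1 (new)  [load 75/300]
  75 → container 1  [load 150/300]
  25 → container 1  [load 175/300]
  75 → container 1  [load 250/300]
  25 → container 1  [load 275/300]
  100 → container 2 (new)  [load 100/300]
  50 → container 2  [load 150/300]
  200 → container 3 (new)  [load 200/300]
  25 → container 1  [load 300/300]
  25 → container 3  [load 225/300]
  100 → container 2  [load 250/300]
  75 → container 3  [load 300/300]
  25 → container 2  [load 275/300]
  50 → container 4 (new)  [load 50/300]
4 containers opened.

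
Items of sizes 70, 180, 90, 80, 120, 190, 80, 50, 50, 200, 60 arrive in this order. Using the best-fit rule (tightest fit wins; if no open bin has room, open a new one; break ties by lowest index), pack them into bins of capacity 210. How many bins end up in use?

6

  70 → bin 1 (new)  [load 70/210]
  180 → bin 2 (new)  [load 180/210]
  90 → bin 1  [load 160/210]
  80 → bin 3 (new)  [load 80/210]
  120 → bin 3  [load 200/210]
  190 → bin 4 (new)  [load 190/210]
  80 → bin 5 (new)  [load 80/210]
  50 → bin 1  [load 210/210]
  50 → bin 5  [load 130/210]
  200 → bin 6 (new)  [load 200/210]
  60 → bin 5  [load 190/210]
6 bins opened.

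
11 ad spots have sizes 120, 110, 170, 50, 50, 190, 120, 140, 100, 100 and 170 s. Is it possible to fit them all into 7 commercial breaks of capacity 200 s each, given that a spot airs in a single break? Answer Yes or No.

No

Total = 1320 s; ⌈1320/200⌉ = 7.
The bound of 7 does not rule out 7, but exhaustive search shows no assignment into 7 commercial breaks of capacity 200 s exists — the minimum is 8.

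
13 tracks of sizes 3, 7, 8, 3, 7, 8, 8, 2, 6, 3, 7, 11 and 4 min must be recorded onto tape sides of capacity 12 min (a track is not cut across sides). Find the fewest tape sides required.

8

Total = 11 + 8 + 8 + 8 + 7 + 7 + 7 + 6 + 4 + 3 + 3 + 3 + 2 = 77 min.
Lower bound: ⌈77/12⌉ = 7 tape sides.
A packing using 8 tape sides:
  side 1: 11 = 11
  side 2: 8 + 4 = 12
  side 3: 8 + 3 = 11
  side 4: 8 + 3 = 11
  side 5: 7 + 3 + 2 = 12
  side 6: 7 = 7
  side 7: 7 = 7
  side 8: 6 = 6
No arrangement into 7 tape sides stays within capacity, so 8 is optimal.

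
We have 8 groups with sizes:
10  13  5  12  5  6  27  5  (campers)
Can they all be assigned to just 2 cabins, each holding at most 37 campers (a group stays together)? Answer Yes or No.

Total = 83 campers; ⌈83/37⌉ = 3.
At least 3 cabins are required, but only 2 are allowed.

No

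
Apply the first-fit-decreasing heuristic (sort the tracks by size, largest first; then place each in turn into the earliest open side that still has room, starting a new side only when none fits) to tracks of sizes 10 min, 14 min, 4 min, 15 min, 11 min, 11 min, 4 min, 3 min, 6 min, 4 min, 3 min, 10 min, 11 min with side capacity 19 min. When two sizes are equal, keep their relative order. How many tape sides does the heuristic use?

7

Sorted descending: 15, 14, 11, 11, 11, 10, 10, 6, 4, 4, 4, 3, 3.
  15 → side 1 (new)  [load 15/19]
  14 → side 2 (new)  [load 14/19]
  11 → side 3 (new)  [load 11/19]
  11 → side 4 (new)  [load 11/19]
  11 → side 5 (new)  [load 11/19]
  10 → side 6 (new)  [load 10/19]
  10 → side 7 (new)  [load 10/19]
  6 → side 3  [load 17/19]
  4 → side 1  [load 19/19]
  4 → side 2  [load 18/19]
  4 → side 4  [load 15/19]
  3 → side 4  [load 18/19]
  3 → side 5  [load 14/19]
7 tape sides opened.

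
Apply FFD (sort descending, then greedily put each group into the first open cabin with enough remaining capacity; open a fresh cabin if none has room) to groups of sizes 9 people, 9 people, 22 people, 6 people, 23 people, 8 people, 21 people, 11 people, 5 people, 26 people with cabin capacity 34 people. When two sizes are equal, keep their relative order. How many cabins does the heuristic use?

5

Sorted descending: 26, 23, 22, 21, 11, 9, 9, 8, 6, 5.
  26 → cabin 1 (new)  [load 26/34]
  23 → cabin 2 (new)  [load 23/34]
  22 → cabin 3 (new)  [load 22/34]
  21 → cabin 4 (new)  [load 21/34]
  11 → cabin 2  [load 34/34]
  9 → cabin 3  [load 31/34]
  9 → cabin 4  [load 30/34]
  8 → cabin 1  [load 34/34]
  6 → cabin 5 (new)  [load 6/34]
  5 → cabin 5  [load 11/34]
5 cabins opened.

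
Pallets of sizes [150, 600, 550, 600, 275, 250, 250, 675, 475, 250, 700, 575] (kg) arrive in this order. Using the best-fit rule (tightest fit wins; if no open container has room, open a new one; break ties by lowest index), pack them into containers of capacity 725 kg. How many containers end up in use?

  150 → container 1 (new)  [load 150/725]
  600 → container 2 (new)  [load 600/725]
  550 → container 1  [load 700/725]
  600 → container 3 (new)  [load 600/725]
  275 → container 4 (new)  [load 275/725]
  250 → container 4  [load 525/725]
  250 → container 5 (new)  [load 250/725]
  675 → container 6 (new)  [load 675/725]
  475 → container 5  [load 725/725]
  250 → container 7 (new)  [load 250/725]
  700 → container 8 (new)  [load 700/725]
  575 → container 9 (new)  [load 575/725]
9 containers opened.

9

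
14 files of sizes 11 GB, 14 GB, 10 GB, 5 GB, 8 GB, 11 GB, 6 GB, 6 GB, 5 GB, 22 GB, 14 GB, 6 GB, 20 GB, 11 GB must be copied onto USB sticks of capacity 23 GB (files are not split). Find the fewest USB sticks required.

Total = 22 + 20 + 14 + 14 + 11 + 11 + 11 + 10 + 8 + 6 + 6 + 6 + 5 + 5 = 149 GB.
Lower bound: ⌈149/23⌉ = 7 USB sticks.
A packing using 7 USB sticks:
  USB stick 1: 22 = 22
  USB stick 2: 20 = 20
  USB stick 3: 14 + 8 = 22
  USB stick 4: 14 + 6 = 20
  USB stick 5: 11 + 11 = 22
  USB stick 6: 11 + 10 = 21
  USB stick 7: 6 + 6 + 5 + 5 = 22
This matches the lower bound, so 7 is optimal.

7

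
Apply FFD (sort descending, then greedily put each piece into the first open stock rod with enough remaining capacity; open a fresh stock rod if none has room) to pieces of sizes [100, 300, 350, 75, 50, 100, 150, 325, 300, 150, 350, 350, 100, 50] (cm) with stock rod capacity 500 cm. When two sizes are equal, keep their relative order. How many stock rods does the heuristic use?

Sorted descending: 350, 350, 350, 325, 300, 300, 150, 150, 100, 100, 100, 75, 50, 50.
  350 → stock rod 1 (new)  [load 350/500]
  350 → stock rod 2 (new)  [load 350/500]
  350 → stock rod 3 (new)  [load 350/500]
  325 → stock rod 4 (new)  [load 325/500]
  300 → stock rod 5 (new)  [load 300/500]
  300 → stock rod 6 (new)  [load 300/500]
  150 → stock rod 1  [load 500/500]
  150 → stock rod 2  [load 500/500]
  100 → stock rod 3  [load 450/500]
  100 → stock rod 4  [load 425/500]
  100 → stock rod 5  [load 400/500]
  75 → stock rod 4  [load 500/500]
  50 → stock rod 3  [load 500/500]
  50 → stock rod 5  [load 450/500]
6 stock rods opened.

6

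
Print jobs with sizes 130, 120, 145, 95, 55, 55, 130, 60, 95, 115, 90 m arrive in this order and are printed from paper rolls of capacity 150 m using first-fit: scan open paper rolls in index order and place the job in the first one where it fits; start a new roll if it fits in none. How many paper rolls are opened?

  130 → roll 1 (new)  [load 130/150]
  120 → roll 2 (new)  [load 120/150]
  145 → roll 3 (new)  [load 145/150]
  95 → roll 4 (new)  [load 95/150]
  55 → roll 4  [load 150/150]
  55 → roll 5 (new)  [load 55/150]
  130 → roll 6 (new)  [load 130/150]
  60 → roll 5  [load 115/150]
  95 → roll 7 (new)  [load 95/150]
  115 → roll 8 (new)  [load 115/150]
  90 → roll 9 (new)  [load 90/150]
9 paper rolls opened.

9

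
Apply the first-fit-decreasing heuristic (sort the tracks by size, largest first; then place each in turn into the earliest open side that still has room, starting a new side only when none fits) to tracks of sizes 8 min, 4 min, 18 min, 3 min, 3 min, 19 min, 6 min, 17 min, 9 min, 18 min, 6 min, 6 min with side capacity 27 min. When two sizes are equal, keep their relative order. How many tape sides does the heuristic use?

5

Sorted descending: 19, 18, 18, 17, 9, 8, 6, 6, 6, 4, 3, 3.
  19 → side 1 (new)  [load 19/27]
  18 → side 2 (new)  [load 18/27]
  18 → side 3 (new)  [load 18/27]
  17 → side 4 (new)  [load 17/27]
  9 → side 2  [load 27/27]
  8 → side 1  [load 27/27]
  6 → side 3  [load 24/27]
  6 → side 4  [load 23/27]
  6 → side 5 (new)  [load 6/27]
  4 → side 4  [load 27/27]
  3 → side 3  [load 27/27]
  3 → side 5  [load 9/27]
5 tape sides opened.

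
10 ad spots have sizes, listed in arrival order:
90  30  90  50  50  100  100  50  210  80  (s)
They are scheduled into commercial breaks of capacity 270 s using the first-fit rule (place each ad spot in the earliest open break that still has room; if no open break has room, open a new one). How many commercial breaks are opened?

  90 → break 1 (new)  [load 90/270]
  30 → break 1  [load 120/270]
  90 → break 1  [load 210/270]
  50 → break 1  [load 260/270]
  50 → break 2 (new)  [load 50/270]
  100 → break 2  [load 150/270]
  100 → break 2  [load 250/270]
  50 → break 3 (new)  [load 50/270]
  210 → break 3  [load 260/270]
  80 → break 4 (new)  [load 80/270]
4 commercial breaks opened.

4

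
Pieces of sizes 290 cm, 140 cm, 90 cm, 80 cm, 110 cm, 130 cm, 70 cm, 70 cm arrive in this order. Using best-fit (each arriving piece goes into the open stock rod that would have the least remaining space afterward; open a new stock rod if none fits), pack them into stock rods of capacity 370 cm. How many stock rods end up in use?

3

  290 → stock rod 1 (new)  [load 290/370]
  140 → stock rod 2 (new)  [load 140/370]
  90 → stock rod 2  [load 230/370]
  80 → stock rod 1  [load 370/370]
  110 → stock rod 2  [load 340/370]
  130 → stock rod 3 (new)  [load 130/370]
  70 → stock rod 3  [load 200/370]
  70 → stock rod 3  [load 270/370]
3 stock rods opened.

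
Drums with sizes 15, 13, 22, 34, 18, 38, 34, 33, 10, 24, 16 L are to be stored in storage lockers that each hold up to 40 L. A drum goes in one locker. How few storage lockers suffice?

7

Total = 38 + 34 + 34 + 33 + 24 + 22 + 18 + 16 + 15 + 13 + 10 = 257 L.
Lower bound: ⌈257/40⌉ = 7 storage lockers.
A packing using 7 storage lockers:
  locker 1: 38 = 38
  locker 2: 34 = 34
  locker 3: 34 = 34
  locker 4: 33 = 33
  locker 5: 24 + 16 = 40
  locker 6: 22 + 18 = 40
  locker 7: 15 + 13 + 10 = 38
This matches the lower bound, so 7 is optimal.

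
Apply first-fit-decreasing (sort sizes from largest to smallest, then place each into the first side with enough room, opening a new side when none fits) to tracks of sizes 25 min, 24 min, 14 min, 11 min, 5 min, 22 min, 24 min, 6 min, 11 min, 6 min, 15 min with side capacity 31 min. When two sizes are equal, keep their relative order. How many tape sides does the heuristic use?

6

Sorted descending: 25, 24, 24, 22, 15, 14, 11, 11, 6, 6, 5.
  25 → side 1 (new)  [load 25/31]
  24 → side 2 (new)  [load 24/31]
  24 → side 3 (new)  [load 24/31]
  22 → side 4 (new)  [load 22/31]
  15 → side 5 (new)  [load 15/31]
  14 → side 5  [load 29/31]
  11 → side 6 (new)  [load 11/31]
  11 → side 6  [load 22/31]
  6 → side 1  [load 31/31]
  6 → side 2  [load 30/31]
  5 → side 3  [load 29/31]
6 tape sides opened.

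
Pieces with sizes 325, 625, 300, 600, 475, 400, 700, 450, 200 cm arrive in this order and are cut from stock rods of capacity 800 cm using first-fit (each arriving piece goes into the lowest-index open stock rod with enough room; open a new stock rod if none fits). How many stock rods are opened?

7

  325 → stock rod 1 (new)  [load 325/800]
  625 → stock rod 2 (new)  [load 625/800]
  300 → stock rod 1  [load 625/800]
  600 → stock rod 3 (new)  [load 600/800]
  475 → stock rod 4 (new)  [load 475/800]
  400 → stock rod 5 (new)  [load 400/800]
  700 → stock rod 6 (new)  [load 700/800]
  450 → stock rod 7 (new)  [load 450/800]
  200 → stock rod 3  [load 800/800]
7 stock rods opened.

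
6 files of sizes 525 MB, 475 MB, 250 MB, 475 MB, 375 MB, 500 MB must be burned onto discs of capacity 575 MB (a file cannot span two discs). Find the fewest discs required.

Total = 525 + 500 + 475 + 475 + 375 + 250 = 2600 MB.
Lower bound: ⌈2600/575⌉ = 5 discs.
A packing using 6 discs:
  disc 1: 525 = 525
  disc 2: 500 = 500
  disc 3: 475 = 475
  disc 4: 475 = 475
  disc 5: 375 = 375
  disc 6: 250 = 250
No arrangement into 5 discs stays within capacity, so 6 is optimal.

6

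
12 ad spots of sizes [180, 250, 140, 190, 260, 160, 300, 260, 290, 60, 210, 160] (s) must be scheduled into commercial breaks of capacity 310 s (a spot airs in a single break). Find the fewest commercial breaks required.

10

Total = 300 + 290 + 260 + 260 + 250 + 210 + 190 + 180 + 160 + 160 + 140 + 60 = 2460 s.
Lower bound: ⌈2460/310⌉ = 8 commercial breaks.
Also, 10 ad spots each exceed 155 s, and no two of those can share a break, so at least 10 commercial breaks are needed.
A packing using 10 commercial breaks:
  break 1: 300 = 300
  break 2: 290 = 290
  break 3: 260 = 260
  break 4: 260 = 260
  break 5: 250 + 60 = 310
  break 6: 210 = 210
  break 7: 190 = 190
  break 8: 180 = 180
  break 9: 160 + 140 = 300
  break 10: 160 = 160
This matches the lower bound, so 10 is optimal.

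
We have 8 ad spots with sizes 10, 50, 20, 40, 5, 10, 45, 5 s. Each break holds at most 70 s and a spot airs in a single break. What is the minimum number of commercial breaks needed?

Total = 50 + 45 + 40 + 20 + 10 + 10 + 5 + 5 = 185 s.
Lower bound: ⌈185/70⌉ = 3 commercial breaks.
A packing using 3 commercial breaks:
  break 1: 50 + 20 = 70
  break 2: 45 + 10 + 10 + 5 = 70
  break 3: 40 + 5 = 45
This matches the lower bound, so 3 is optimal.

3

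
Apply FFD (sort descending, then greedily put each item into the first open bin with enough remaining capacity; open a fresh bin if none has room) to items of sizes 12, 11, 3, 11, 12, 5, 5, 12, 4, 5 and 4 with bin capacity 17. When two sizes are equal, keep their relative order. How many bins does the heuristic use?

Sorted descending: 12, 12, 12, 11, 11, 5, 5, 5, 4, 4, 3.
  12 → bin 1 (new)  [load 12/17]
  12 → bin 2 (new)  [load 12/17]
  12 → bin 3 (new)  [load 12/17]
  11 → bin 4 (new)  [load 11/17]
  11 → bin 5 (new)  [load 11/17]
  5 → bin 1  [load 17/17]
  5 → bin 2  [load 17/17]
  5 → bin 3  [load 17/17]
  4 → bin 4  [load 15/17]
  4 → bin 5  [load 15/17]
  3 → bin 6 (new)  [load 3/17]
6 bins opened.

6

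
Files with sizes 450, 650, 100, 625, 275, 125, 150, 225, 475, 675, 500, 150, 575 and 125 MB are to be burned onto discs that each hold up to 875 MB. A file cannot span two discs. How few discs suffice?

Total = 675 + 650 + 625 + 575 + 500 + 475 + 450 + 275 + 225 + 150 + 150 + 125 + 125 + 100 = 5100 MB.
Lower bound: ⌈5100/875⌉ = 6 discs.
Also, 7 files each exceed 875/2 MB, and no two of those can share a disc, so at least 7 discs are needed.
A packing using 7 discs:
  disc 1: 675 + 150 = 825
  disc 2: 650 + 225 = 875
  disc 3: 625 + 150 + 100 = 875
  disc 4: 575 + 275 = 850
  disc 5: 500 + 125 + 125 = 750
  disc 6: 475 = 475
  disc 7: 450 = 450
This matches the lower bound, so 7 is optimal.

7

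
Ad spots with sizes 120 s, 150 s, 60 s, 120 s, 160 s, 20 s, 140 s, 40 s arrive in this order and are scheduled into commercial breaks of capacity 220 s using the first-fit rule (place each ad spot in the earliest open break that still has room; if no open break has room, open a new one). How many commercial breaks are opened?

  120 → break 1 (new)  [load 120/220]
  150 → break 2 (new)  [load 150/220]
  60 → break 1  [load 180/220]
  120 → break 3 (new)  [load 120/220]
  160 → break 4 (new)  [load 160/220]
  20 → break 1  [load 200/220]
  140 → break 5 (new)  [load 140/220]
  40 → break 2  [load 190/220]
5 commercial breaks opened.

5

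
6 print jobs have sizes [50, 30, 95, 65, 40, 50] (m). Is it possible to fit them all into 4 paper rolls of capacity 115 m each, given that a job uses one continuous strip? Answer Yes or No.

A valid assignment using 4 paper rolls:
  roll 1: 95 = 95
  roll 2: 65 + 50 = 115
  roll 3: 50 + 40 = 90
  roll 4: 30 = 30
Every load is within 115 m, so 4 paper rolls suffice.

Yes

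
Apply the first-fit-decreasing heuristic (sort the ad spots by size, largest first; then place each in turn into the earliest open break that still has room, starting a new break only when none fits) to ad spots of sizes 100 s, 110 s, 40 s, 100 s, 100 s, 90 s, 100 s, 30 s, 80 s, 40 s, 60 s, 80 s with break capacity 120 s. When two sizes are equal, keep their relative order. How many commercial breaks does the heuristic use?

9

Sorted descending: 110, 100, 100, 100, 100, 90, 80, 80, 60, 40, 40, 30.
  110 → break 1 (new)  [load 110/120]
  100 → break 2 (new)  [load 100/120]
  100 → break 3 (new)  [load 100/120]
  100 → break 4 (new)  [load 100/120]
  100 → break 5 (new)  [load 100/120]
  90 → break 6 (new)  [load 90/120]
  80 → break 7 (new)  [load 80/120]
  80 → break 8 (new)  [load 80/120]
  60 → break 9 (new)  [load 60/120]
  40 → break 7  [load 120/120]
  40 → break 8  [load 120/120]
  30 → break 6  [load 120/120]
9 commercial breaks opened.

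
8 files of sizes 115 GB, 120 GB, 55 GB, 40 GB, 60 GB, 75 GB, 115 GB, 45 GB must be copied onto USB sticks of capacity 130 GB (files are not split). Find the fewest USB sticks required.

6

Total = 120 + 115 + 115 + 75 + 60 + 55 + 45 + 40 = 625 GB.
Lower bound: ⌈625/130⌉ = 5 USB sticks.
A packing using 6 USB sticks:
  USB stick 1: 120 = 120
  USB stick 2: 115 = 115
  USB stick 3: 115 = 115
  USB stick 4: 75 + 55 = 130
  USB stick 5: 60 + 45 = 105
  USB stick 6: 40 = 40
No arrangement into 5 USB sticks stays within capacity, so 6 is optimal.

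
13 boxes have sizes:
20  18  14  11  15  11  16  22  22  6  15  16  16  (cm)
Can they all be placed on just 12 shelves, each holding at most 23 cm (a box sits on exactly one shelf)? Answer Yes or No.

Yes

A valid assignment using 11 shelves:
  shelf 1: 22 = 22
  shelf 2: 22 = 22
  shelf 3: 20 = 20
  shelf 4: 18 = 18
  shelf 5: 16 + 6 = 22
  shelf 6: 16 = 16
  shelf 7: 16 = 16
  shelf 8: 15 = 15
  shelf 9: 15 = 15
  shelf 10: 14 = 14
  shelf 11: 11 + 11 = 22
That uses only 11 ≤ 12, so 12 shelves are enough.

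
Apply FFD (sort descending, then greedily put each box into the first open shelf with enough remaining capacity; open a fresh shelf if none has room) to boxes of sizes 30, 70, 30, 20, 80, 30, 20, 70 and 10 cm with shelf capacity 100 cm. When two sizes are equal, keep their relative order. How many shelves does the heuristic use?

4

Sorted descending: 80, 70, 70, 30, 30, 30, 20, 20, 10.
  80 → shelf 1 (new)  [load 80/100]
  70 → shelf 2 (new)  [load 70/100]
  70 → shelf 3 (new)  [load 70/100]
  30 → shelf 2  [load 100/100]
  30 → shelf 3  [load 100/100]
  30 → shelf 4 (new)  [load 30/100]
  20 → shelf 1  [load 100/100]
  20 → shelf 4  [load 50/100]
  10 → shelf 4  [load 60/100]
4 shelves opened.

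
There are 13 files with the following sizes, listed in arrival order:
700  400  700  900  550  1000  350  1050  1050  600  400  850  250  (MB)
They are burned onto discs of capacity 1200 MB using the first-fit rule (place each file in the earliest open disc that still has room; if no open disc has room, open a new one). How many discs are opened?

  700 → disc 1 (new)  [load 700/1200]
  400 → disc 1  [load 1100/1200]
  700 → disc 2 (new)  [load 700/1200]
  900 → disc 3 (new)  [load 900/1200]
  550 → disc 4 (new)  [load 550/1200]
  1000 → disc 5 (new)  [load 1000/1200]
  350 → disc 2  [load 1050/1200]
  1050 → disc 6 (new)  [load 1050/1200]
  1050 → disc 7 (new)  [load 1050/1200]
  600 → disc 4  [load 1150/1200]
  400 → disc 8 (new)  [load 400/1200]
  850 → disc 9 (new)  [load 850/1200]
  250 → disc 3  [load 1150/1200]
9 discs opened.

9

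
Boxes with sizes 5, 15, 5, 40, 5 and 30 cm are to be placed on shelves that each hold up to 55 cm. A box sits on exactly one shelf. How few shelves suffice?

Total = 40 + 30 + 15 + 5 + 5 + 5 = 100 cm.
Lower bound: ⌈100/55⌉ = 2 shelves.
A packing using 2 shelves:
  shelf 1: 40 + 15 = 55
  shelf 2: 30 + 5 + 5 + 5 = 45
This matches the lower bound, so 2 is optimal.

2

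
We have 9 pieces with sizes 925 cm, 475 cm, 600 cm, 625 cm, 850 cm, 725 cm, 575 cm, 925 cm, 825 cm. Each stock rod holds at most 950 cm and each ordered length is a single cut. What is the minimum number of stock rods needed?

Total = 925 + 925 + 850 + 825 + 725 + 625 + 600 + 575 + 475 = 6525 cm.
Lower bound: ⌈6525/950⌉ = 7 stock rods.
Also, 8 pieces each exceed 475 cm, and no two of those can share a stock rod, so at least 8 stock rods are needed.
A packing using 9 stock rods:
  stock rod 1: 925 = 925
  stock rod 2: 925 = 925
  stock rod 3: 850 = 850
  stock rod 4: 825 = 825
  stock rod 5: 725 = 725
  stock rod 6: 625 = 625
  stock rod 7: 600 = 600
  stock rod 8: 575 = 575
  stock rod 9: 475 = 475
No arrangement into 8 stock rods stays within capacity, so 9 is optimal.

9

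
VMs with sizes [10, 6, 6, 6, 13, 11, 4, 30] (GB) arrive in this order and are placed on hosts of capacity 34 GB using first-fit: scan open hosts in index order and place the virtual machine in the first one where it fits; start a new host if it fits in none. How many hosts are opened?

3

  10 → host 1 (new)  [load 10/34]
  6 → host 1  [load 16/34]
  6 → host 1  [load 22/34]
  6 → host 1  [load 28/34]
  13 → host 2 (new)  [load 13/34]
  11 → host 2  [load 24/34]
  4 → host 1  [load 32/34]
  30 → host 3 (new)  [load 30/34]
3 hosts opened.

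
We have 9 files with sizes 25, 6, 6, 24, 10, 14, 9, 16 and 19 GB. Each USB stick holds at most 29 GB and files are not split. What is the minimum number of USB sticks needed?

5

Total = 25 + 24 + 19 + 16 + 14 + 10 + 9 + 6 + 6 = 129 GB.
Lower bound: ⌈129/29⌉ = 5 USB sticks.
A packing using 5 USB sticks:
  USB stick 1: 25 = 25
  USB stick 2: 24 = 24
  USB stick 3: 19 + 10 = 29
  USB stick 4: 16 + 9 = 25
  USB stick 5: 14 + 6 + 6 = 26
This matches the lower bound, so 5 is optimal.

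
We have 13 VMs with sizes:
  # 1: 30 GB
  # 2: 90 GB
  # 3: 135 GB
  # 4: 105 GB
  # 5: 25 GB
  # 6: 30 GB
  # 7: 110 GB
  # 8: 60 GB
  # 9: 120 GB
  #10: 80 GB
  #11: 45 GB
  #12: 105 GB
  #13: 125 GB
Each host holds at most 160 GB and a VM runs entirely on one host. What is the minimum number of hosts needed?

Total = 135 + 125 + 120 + 110 + 105 + 105 + 90 + 80 + 60 + 45 + 30 + 30 + 25 = 1060 GB.
Lower bound: ⌈1060/160⌉ = 7 hosts.
A packing using 8 hosts:
  host 1: 135 + 25 = 160
  host 2: 125 + 30 = 155
  host 3: 120 + 30 = 150
  host 4: 110 + 45 = 155
  host 5: 105 = 105
  host 6: 105 = 105
  host 7: 90 + 60 = 150
  host 8: 80 = 80
No arrangement into 7 hosts stays within capacity, so 8 is optimal.

8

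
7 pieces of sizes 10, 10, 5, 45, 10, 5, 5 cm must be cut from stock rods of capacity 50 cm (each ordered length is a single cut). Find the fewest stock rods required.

Total = 45 + 10 + 10 + 10 + 5 + 5 + 5 = 90 cm.
Lower bound: ⌈90/50⌉ = 2 stock rods.
A packing using 2 stock rods:
  stock rod 1: 45 + 5 = 50
  stock rod 2: 10 + 10 + 10 + 5 + 5 = 40
This matches the lower bound, so 2 is optimal.

2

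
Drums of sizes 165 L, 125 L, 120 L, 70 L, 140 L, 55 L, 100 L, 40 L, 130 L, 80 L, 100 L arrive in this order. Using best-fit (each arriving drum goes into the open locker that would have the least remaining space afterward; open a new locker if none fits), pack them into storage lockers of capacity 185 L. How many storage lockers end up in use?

7

  165 → locker 1 (new)  [load 165/185]
  125 → locker 2 (new)  [load 125/185]
  120 → locker 3 (new)  [load 120/185]
  70 → locker 4 (new)  [load 70/185]
  140 → locker 5 (new)  [load 140/185]
  55 → locker 2  [load 180/185]
  100 → locker 4  [load 170/185]
  40 → locker 5  [load 180/185]
  130 → locker 6 (new)  [load 130/185]
  80 → locker 7 (new)  [load 80/185]
  100 → locker 7  [load 180/185]
7 storage lockers opened.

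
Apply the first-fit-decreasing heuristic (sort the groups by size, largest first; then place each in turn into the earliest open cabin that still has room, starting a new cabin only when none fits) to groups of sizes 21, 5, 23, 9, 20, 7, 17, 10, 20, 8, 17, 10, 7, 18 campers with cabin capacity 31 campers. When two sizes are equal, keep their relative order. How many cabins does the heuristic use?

7

Sorted descending: 23, 21, 20, 20, 18, 17, 17, 10, 10, 9, 8, 7, 7, 5.
  23 → cabin 1 (new)  [load 23/31]
  21 → cabin 2 (new)  [load 21/31]
  20 → cabin 3 (new)  [load 20/31]
  20 → cabin 4 (new)  [load 20/31]
  18 → cabin 5 (new)  [load 18/31]
  17 → cabin 6 (new)  [load 17/31]
  17 → cabin 7 (new)  [load 17/31]
  10 → cabin 2  [load 31/31]
  10 → cabin 3  [load 30/31]
  9 → cabin 4  [load 29/31]
  8 → cabin 1  [load 31/31]
  7 → cabin 5  [load 25/31]
  7 → cabin 6  [load 24/31]
  5 → cabin 5  [load 30/31]
7 cabins opened.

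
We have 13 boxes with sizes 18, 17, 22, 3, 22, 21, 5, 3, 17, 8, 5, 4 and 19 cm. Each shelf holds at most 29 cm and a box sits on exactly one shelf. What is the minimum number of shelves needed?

Total = 22 + 22 + 21 + 19 + 18 + 17 + 17 + 8 + 5 + 5 + 4 + 3 + 3 = 164 cm.
Lower bound: ⌈164/29⌉ = 6 shelves.
Also, 7 boxes each exceed 29/2 cm, and no two of those can share a shelf, so at least 7 shelves are needed.
A packing using 7 shelves:
  shelf 1: 22 + 5 = 27
  shelf 2: 22 + 5 = 27
  shelf 3: 21 + 8 = 29
  shelf 4: 19 + 4 + 3 + 3 = 29
  shelf 5: 18 = 18
  shelf 6: 17 = 17
  shelf 7: 17 = 17
This matches the lower bound, so 7 is optimal.

7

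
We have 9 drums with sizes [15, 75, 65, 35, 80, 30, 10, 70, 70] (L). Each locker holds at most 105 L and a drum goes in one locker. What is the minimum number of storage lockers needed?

5

Total = 80 + 75 + 70 + 70 + 65 + 35 + 30 + 15 + 10 = 450 L.
Lower bound: ⌈450/105⌉ = 5 storage lockers.
A packing using 5 storage lockers:
  locker 1: 80 + 15 + 10 = 105
  locker 2: 75 + 30 = 105
  locker 3: 70 + 35 = 105
  locker 4: 70 = 70
  locker 5: 65 = 65
This matches the lower bound, so 5 is optimal.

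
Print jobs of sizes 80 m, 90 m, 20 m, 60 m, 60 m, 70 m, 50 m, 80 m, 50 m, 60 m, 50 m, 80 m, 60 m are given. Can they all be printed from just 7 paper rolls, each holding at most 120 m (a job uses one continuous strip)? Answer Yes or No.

Total = 810 m; ⌈810/120⌉ = 7.
The bound of 7 does not rule out 7, but exhaustive search shows no assignment into 7 paper rolls of capacity 120 m exists — the minimum is 8.

No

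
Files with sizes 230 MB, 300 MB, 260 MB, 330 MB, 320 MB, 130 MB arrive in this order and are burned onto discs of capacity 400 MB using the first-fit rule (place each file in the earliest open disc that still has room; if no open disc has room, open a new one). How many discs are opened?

  230 → disc 1 (new)  [load 230/400]
  300 → disc 2 (new)  [load 300/400]
  260 → disc 3 (new)  [load 260/400]
  330 → disc 4 (new)  [load 330/400]
  320 → disc 5 (new)  [load 320/400]
  130 → disc 1  [load 360/400]
5 discs opened.

5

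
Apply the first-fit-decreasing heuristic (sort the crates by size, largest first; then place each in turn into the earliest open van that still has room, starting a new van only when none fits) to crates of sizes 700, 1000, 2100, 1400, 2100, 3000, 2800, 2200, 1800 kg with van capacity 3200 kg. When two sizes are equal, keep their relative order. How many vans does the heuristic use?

6

Sorted descending: 3000, 2800, 2200, 2100, 2100, 1800, 1400, 1000, 700.
  3000 → van 1 (new)  [load 3000/3200]
  2800 → van 2 (new)  [load 2800/3200]
  2200 → van 3 (new)  [load 2200/3200]
  2100 → van 4 (new)  [load 2100/3200]
  2100 → van 5 (new)  [load 2100/3200]
  1800 → van 6 (new)  [load 1800/3200]
  1400 → van 6  [load 3200/3200]
  1000 → van 3  [load 3200/3200]
  700 → van 4  [load 2800/3200]
6 vans opened.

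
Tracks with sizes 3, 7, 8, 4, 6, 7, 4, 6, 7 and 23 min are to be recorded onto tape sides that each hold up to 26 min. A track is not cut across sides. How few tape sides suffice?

3

Total = 23 + 8 + 7 + 7 + 7 + 6 + 6 + 4 + 4 + 3 = 75 min.
Lower bound: ⌈75/26⌉ = 3 tape sides.
A packing using 3 tape sides:
  side 1: 23 + 3 = 26
  side 2: 8 + 7 + 7 + 4 = 26
  side 3: 7 + 6 + 6 + 4 = 23
This matches the lower bound, so 3 is optimal.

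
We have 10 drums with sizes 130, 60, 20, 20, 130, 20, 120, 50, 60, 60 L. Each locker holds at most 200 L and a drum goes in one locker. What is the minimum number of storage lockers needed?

4

Total = 130 + 130 + 120 + 60 + 60 + 60 + 50 + 20 + 20 + 20 = 670 L.
Lower bound: ⌈670/200⌉ = 4 storage lockers.
A packing using 4 storage lockers:
  locker 1: 130 + 60 = 190
  locker 2: 130 + 60 = 190
  locker 3: 120 + 60 + 20 = 200
  locker 4: 50 + 20 + 20 = 90
This matches the lower bound, so 4 is optimal.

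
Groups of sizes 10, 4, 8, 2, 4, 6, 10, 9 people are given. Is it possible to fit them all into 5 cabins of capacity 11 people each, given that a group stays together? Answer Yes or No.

Total = 53 people; ⌈53/11⌉ = 5.
The bound of 5 does not rule out 5, but exhaustive search shows no assignment into 5 cabins of capacity 11 people exists — the minimum is 6.

No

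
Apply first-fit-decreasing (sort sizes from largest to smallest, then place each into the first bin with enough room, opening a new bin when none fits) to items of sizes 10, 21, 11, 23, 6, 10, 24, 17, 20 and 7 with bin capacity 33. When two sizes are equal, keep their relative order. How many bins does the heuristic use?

Sorted descending: 24, 23, 21, 20, 17, 11, 10, 10, 7, 6.
  24 → bin 1 (new)  [load 24/33]
  23 → bin 2 (new)  [load 23/33]
  21 → bin 3 (new)  [load 21/33]
  20 → bin 4 (new)  [load 20/33]
  17 → bin 5 (new)  [load 17/33]
  11 → bin 3  [load 32/33]
  10 → bin 2  [load 33/33]
  10 → bin 4  [load 30/33]
  7 → bin 1  [load 31/33]
  6 → bin 5  [load 23/33]
5 bins opened.

5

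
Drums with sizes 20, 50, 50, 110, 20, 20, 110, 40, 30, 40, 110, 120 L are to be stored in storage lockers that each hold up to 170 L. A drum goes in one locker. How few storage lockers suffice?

5

Total = 120 + 110 + 110 + 110 + 50 + 50 + 40 + 40 + 30 + 20 + 20 + 20 = 720 L.
Lower bound: ⌈720/170⌉ = 5 storage lockers.
A packing using 5 storage lockers:
  locker 1: 120 + 50 = 170
  locker 2: 110 + 50 = 160
  locker 3: 110 + 40 + 20 = 170
  locker 4: 110 + 40 + 20 = 170
  locker 5: 30 + 20 = 50
This matches the lower bound, so 5 is optimal.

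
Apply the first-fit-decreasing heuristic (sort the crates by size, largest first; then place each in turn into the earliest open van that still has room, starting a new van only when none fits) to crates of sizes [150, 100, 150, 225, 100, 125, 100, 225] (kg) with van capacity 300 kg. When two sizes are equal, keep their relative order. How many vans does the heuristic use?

Sorted descending: 225, 225, 150, 150, 125, 100, 100, 100.
  225 → van 1 (new)  [load 225/300]
  225 → van 2 (new)  [load 225/300]
  150 → van 3 (new)  [load 150/300]
  150 → van 3  [load 300/300]
  125 → van 4 (new)  [load 125/300]
  100 → van 4  [load 225/300]
  100 → van 5 (new)  [load 100/300]
  100 → van 5  [load 200/300]
5 vans opened.

5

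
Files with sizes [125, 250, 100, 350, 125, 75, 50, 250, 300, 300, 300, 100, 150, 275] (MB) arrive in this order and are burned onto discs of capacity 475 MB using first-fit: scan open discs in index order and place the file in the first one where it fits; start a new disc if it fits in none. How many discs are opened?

7

  125 → disc 1 (new)  [load 125/475]
  250 → disc 1  [load 375/475]
  100 → disc 1  [load 475/475]
  350 → disc 2 (new)  [load 350/475]
  125 → disc 2  [load 475/475]
  75 → disc 3 (new)  [load 75/475]
  50 → disc 3  [load 125/475]
  250 → disc 3  [load 375/475]
  300 → disc 4 (new)  [load 300/475]
  300 → disc 5 (new)  [load 300/475]
  300 → disc 6 (new)  [load 300/475]
  100 → disc 3  [load 475/475]
  150 → disc 4  [load 450/475]
  275 → disc 7 (new)  [load 275/475]
7 discs opened.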